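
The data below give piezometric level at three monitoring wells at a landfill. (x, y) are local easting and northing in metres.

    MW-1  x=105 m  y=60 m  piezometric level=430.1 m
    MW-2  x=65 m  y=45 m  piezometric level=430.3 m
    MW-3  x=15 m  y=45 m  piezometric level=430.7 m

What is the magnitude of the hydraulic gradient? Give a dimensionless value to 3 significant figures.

0.0113

Three-point gradient (reference MW-1): Δ to MW-2 = (-40, -15, +0.2), Δ to MW-3 = (-90, -15, +0.6).
∂h/∂x = -0.008000, ∂h/∂y = +0.008000 (det = -750).
|∇h| = √(-0.008000² + 0.008000²) = 0.01131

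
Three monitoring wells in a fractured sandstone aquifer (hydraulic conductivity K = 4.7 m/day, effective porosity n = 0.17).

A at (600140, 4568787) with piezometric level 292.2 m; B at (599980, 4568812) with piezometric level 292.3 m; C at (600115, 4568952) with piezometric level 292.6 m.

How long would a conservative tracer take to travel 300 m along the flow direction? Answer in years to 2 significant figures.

12 years

Three-point gradient (reference A): Δ to B = (-160, 25, +0.1), Δ to C = (-25, 165, +0.4).
∂h/∂x = -0.0002522, ∂h/∂y = +0.002386 (det = -25775).
|∇h| = √(-0.0002522² + 0.002386²) = 0.002399
Seepage velocity v = K·i/n = 4.7 × 0.002399 / 0.17 = 0.06633 m/day.
t = 300 / 0.06633 = 4523 days = 12.4 years.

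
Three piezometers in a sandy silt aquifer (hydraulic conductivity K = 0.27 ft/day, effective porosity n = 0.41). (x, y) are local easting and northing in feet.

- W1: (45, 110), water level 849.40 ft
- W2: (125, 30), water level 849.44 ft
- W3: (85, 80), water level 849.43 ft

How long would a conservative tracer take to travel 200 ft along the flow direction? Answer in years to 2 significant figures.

Differences from W1: to W2 (Δx, Δy, Δh) = (80, -80, +0.04); to W3 = (40, -30, +0.03).
Solve a·Δx + b·Δy = Δh: det = 80·(-30) − 40·(-80) = 800.
∂h/∂x = [(+0.04)·(-30) − (+0.03)·(-80)] / 800 = +0.001500
∂h/∂y = [80·(+0.03) − 40·(+0.04)] / 800 = +0.0010000
|∇h| = √(0.001500² + 0.0010000²) = 0.001803
Seepage velocity v = K·i/n = 0.27 × 0.001803 / 0.41 = 0.001187 ft/day.
t = 200 / 0.001187 = 1.685e+05 days = 461 years.

460 years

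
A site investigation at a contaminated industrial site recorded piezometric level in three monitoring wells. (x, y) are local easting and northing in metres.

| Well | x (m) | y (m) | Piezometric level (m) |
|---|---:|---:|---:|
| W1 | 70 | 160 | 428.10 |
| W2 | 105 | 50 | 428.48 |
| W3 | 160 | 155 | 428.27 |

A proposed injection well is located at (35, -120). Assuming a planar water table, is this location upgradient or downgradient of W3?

upgradient

With h = a·x + b·y + c and W1 as origin, the differences give:
  35·a + (-110)·b = +0.38
  90·a + (-5)·b = +0.17
Eliminate b (×(-5) and ×(-110), subtract): 9725·a = 16.800 → a = ∂h/∂x = +0.001728
Back-substitute: b = ∂h/∂y = -0.002905.
Head at (35, -120) = 428.10 + (+0.001728)·(-35) + (-0.002905)·(-280) = 428.85 m.
That is higher than the 428.27 m at W3, so the point is upgradient.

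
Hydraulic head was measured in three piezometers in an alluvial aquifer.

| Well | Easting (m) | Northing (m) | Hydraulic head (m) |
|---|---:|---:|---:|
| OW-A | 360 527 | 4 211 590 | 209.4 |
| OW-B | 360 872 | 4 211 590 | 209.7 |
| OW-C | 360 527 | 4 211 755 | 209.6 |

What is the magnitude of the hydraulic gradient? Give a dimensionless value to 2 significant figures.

0.0015

∂h/∂x = (209.7 − 209.4) / (360872 − 360527) = +0.0008696
∂h/∂y = (209.6 − 209.4) / (4211755 − 4211590) = +0.001212
|∇h| = √(0.0008696² + 0.001212²) = 0.001492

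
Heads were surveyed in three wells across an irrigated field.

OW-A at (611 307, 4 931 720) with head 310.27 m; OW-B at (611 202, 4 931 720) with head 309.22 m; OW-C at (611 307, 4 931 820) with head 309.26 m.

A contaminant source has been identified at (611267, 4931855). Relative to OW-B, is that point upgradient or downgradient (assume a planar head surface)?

downgradient

∂h/∂x = (309.22 − 310.27) / (611202 − 611307) = +0.010000
∂h/∂y = (309.26 − 310.27) / (4931820 − 4931720) = -0.01010
Head at (611267, 4931855) = 310.27 + (+0.010000)·(-40) + (-0.01010)·(135) = 308.51 m.
That is lower than the 309.22 m at OW-B, so the point is downgradient.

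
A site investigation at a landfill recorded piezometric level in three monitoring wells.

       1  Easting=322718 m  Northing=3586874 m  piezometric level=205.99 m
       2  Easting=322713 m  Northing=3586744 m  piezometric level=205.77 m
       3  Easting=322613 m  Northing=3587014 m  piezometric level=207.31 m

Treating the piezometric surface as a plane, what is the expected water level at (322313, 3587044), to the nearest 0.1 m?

210.3 m

Differences from 1: to 2 (Δx, Δy, Δh) = (-5, -130, -0.22); to 3 = (-105, 140, +1.32).
Determinant of the coordinate differences = (-5)·140 − (-105)·(-130) = -14350.
∂h/∂x = [(-0.22)·140 − (+1.32)·(-130)] / -14350 = -0.009812
∂h/∂y = [(-5)·(+1.32) − (-105)·(-0.22)] / -14350 = +0.002070
h(322313, 3587044) = 205.99 + (-0.009812)·(-405) + (+0.002070)·(170) = 205.99 +3.974 +0.352 = 210.316 m.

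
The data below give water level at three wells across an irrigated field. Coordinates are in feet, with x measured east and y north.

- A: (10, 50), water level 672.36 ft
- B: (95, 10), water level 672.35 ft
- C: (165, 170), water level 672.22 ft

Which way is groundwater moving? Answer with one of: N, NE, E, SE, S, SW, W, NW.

NE

Differences from A: to B (Δx, Δy, Δh) = (85, -40, -0.01); to C = (155, 120, -0.14).
Determinant of the coordinate differences = 85·120 − 155·(-40) = 16400.
∂h/∂x = [(-0.01)·120 − (-0.14)·(-40)] / 16400 = -0.0004146
∂h/∂y = [85·(-0.14) − 155·(-0.01)] / 16400 = -0.0006311
Flow = −∇h = (+0.0004146 east, +0.0006311 north), which points northeast.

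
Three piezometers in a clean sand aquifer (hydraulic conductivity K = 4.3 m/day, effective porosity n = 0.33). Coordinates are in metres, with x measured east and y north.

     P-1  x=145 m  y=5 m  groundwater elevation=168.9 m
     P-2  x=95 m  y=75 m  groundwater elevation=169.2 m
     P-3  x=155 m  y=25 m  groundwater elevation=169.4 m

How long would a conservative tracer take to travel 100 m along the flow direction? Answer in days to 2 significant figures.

320 days

Differences from P-1: to P-2 (Δx, Δy, Δh) = (-50, 70, +0.3); to P-3 = (10, 20, +0.5).
Solve a·Δx + b·Δy = Δh: det = (-50)·20 − 10·70 = -1700.
∂h/∂x = [(+0.3)·20 − (+0.5)·70] / -1700 = +0.01706
∂h/∂y = [(-50)·(+0.5) − 10·(+0.3)] / -1700 = +0.01647
|∇h| = √(0.01706² + 0.01647²) = 0.02371
Seepage velocity v = K·i/n = 4.3 × 0.02371 / 0.33 = 0.3089 m/day.
t = 100 / 0.3089 = 323.7 days.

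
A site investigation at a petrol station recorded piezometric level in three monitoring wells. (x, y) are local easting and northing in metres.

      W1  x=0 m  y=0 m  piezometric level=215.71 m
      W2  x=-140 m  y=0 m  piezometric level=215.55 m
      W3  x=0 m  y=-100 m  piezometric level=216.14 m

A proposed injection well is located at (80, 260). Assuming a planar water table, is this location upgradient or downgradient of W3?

∂h/∂x = (215.55 − 215.71) / (-140 − 0) = +0.001143
∂h/∂y = (216.14 − 215.71) / (-100 − 0) = -0.004300
Head at (80, 260) = 215.71 + (+0.001143)·(80) + (-0.004300)·(260) = 214.68 m.
That is lower than the 216.14 m at W3, so the point is downgradient.

downgradient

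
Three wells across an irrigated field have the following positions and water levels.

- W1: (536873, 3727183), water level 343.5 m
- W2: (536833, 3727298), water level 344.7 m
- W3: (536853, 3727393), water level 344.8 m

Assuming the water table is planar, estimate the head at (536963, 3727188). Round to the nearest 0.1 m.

342.0 m

Differences from W1: to W2 (Δx, Δy, Δh) = (-40, 115, +1.2); to W3 = (-20, 210, +1.3).
Solve a·Δx + b·Δy = Δh: det = (-40)·210 − (-20)·115 = -6100.
∂h/∂x = [(+1.2)·210 − (+1.3)·115] / -6100 = -0.01680
∂h/∂y = [(-40)·(+1.3) − (-20)·(+1.2)] / -6100 = +0.004590
h(536963, 3727188) = 343.5 + (-0.01680)·(90) + (+0.004590)·(5) = 343.5 -1.512 +0.023 = 342.011 m.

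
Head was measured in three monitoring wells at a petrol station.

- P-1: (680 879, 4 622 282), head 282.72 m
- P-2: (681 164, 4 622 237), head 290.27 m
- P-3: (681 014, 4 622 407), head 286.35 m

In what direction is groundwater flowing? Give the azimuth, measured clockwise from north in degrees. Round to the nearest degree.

With h = a·x + b·y + c and P-1 as origin, the differences give:
  285·a + (-45)·b = +7.55
  135·a + 125·b = +3.63
Eliminate b (×125 and ×(-45), subtract): 41700·a = 1107.100 → a = ∂h/∂x = +0.02655
Back-substitute: b = ∂h/∂y = +0.0003669.
Flow direction (−∇h) has components (-0.02655 E, -0.0003669 N).
Azimuth = atan2(E, N) = atan2(-0.02655, -0.0003669) = 269.2° ≈ 269°.

269°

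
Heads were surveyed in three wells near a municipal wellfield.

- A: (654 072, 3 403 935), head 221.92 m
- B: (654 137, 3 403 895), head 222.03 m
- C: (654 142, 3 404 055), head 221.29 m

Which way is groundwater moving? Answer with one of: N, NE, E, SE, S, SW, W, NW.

N

With h = a·x + b·y + c and A as origin, the differences give:
  65·a + (-40)·b = +0.11
  70·a + 120·b = -0.63
Eliminate b (×120 and ×(-40), subtract): 10600·a = -12.000 → a = ∂h/∂x = -0.001132
Back-substitute: b = ∂h/∂y = -0.004590.
Flow = −∇h = (+0.001132 east, +0.004590 north), which points north.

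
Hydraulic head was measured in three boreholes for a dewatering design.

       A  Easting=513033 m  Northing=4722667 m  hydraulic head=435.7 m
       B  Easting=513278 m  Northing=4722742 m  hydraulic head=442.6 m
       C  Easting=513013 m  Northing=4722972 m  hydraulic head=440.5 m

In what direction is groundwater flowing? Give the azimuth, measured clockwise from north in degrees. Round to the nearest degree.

With h = a·x + b·y + c and A as origin, the differences give:
  245·a + 75·b = +6.9
  (-20)·a + 305·b = +4.8
Eliminate b (×305 and ×75, subtract): 76225·a = 1744.50 → a = ∂h/∂x = +0.02289
Back-substitute: b = ∂h/∂y = +0.01724.
Flow direction (−∇h) has components (-0.02289 E, -0.01724 N).
Azimuth = atan2(E, N) = atan2(-0.02289, -0.01724) = 233.0° ≈ 233°.

233°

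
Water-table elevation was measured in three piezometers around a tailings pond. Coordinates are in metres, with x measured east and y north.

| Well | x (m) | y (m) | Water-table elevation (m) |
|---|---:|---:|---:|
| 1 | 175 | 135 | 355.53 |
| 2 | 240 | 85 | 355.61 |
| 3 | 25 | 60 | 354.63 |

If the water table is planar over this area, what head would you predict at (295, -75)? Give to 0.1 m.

Differences from 1: to 2 (Δx, Δy, Δh) = (65, -50, +0.08); to 3 = (-150, -75, -0.90).
Determinant of the coordinate differences = 65·(-75) − (-150)·(-50) = -12375.
∂h/∂x = [(+0.08)·(-75) − (-0.90)·(-50)] / -12375 = +0.004121
∂h/∂y = [65·(-0.90) − (-150)·(+0.08)] / -12375 = +0.003758
h(295, -75) = 355.53 + (+0.004121)·(120) + (+0.003758)·(-210) = 355.53 +0.495 -0.789 = 355.235 m.

355.2 m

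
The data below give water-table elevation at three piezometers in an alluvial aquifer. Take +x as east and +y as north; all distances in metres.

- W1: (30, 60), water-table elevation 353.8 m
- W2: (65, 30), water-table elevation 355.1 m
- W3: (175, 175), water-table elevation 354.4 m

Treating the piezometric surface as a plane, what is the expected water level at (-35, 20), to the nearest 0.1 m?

353.3 m

With h = a·x + b·y + c and W1 as origin, the differences give:
  35·a + (-30)·b = +1.3
  145·a + 115·b = +0.6
Eliminate b (×115 and ×(-30), subtract): 8375·a = 167.50 → a = ∂h/∂x = +0.02000
Back-substitute: b = ∂h/∂y = -0.02000.
h(-35, 20) = 353.8 + (+0.02000)·(-65) + (-0.02000)·(-40) = 353.8 -1.300 +0.800 = 353.300 m.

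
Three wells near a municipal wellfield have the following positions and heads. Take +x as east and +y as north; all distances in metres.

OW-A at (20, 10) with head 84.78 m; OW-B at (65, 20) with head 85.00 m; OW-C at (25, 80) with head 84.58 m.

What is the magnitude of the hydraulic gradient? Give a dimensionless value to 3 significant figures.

0.00649

Taking OW-A as reference: OW-B−OW-A = (45, 10, +0.22); OW-C−OW-A = (5, 70, -0.20).
Solve a·Δx + b·Δy = Δh: det = 45·70 − 5·10 = 3100.
∂h/∂x = [(+0.22)·70 − (-0.20)·10] / 3100 = +0.005613
∂h/∂y = [45·(-0.20) − 5·(+0.22)] / 3100 = -0.003258
|∇h| = √(0.005613² + -0.003258²) = 0.00649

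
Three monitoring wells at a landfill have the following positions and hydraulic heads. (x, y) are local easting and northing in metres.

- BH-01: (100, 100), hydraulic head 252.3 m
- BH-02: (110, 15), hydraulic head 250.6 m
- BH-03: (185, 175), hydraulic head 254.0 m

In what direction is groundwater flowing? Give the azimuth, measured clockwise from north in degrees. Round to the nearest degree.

Differences from BH-01: to BH-02 (Δx, Δy, Δh) = (10, -85, -1.7); to BH-03 = (85, 75, +1.7).
Solve a·Δx + b·Δy = Δh: det = 10·75 − 85·(-85) = 7975.
∂h/∂x = [(-1.7)·75 − (+1.7)·(-85)] / 7975 = +0.002132
∂h/∂y = [10·(+1.7) − 85·(-1.7)] / 7975 = +0.02025
Flow direction (−∇h) has components (-0.002132 E, -0.02025 N).
Azimuth = atan2(E, N) = atan2(-0.002132, -0.02025) = 186.0° ≈ 186°.

186°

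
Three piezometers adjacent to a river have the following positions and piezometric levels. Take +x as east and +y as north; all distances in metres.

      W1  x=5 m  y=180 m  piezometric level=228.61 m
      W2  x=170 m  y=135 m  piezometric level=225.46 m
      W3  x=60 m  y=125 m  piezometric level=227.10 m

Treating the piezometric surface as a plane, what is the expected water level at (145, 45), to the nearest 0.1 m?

224.8 m

Three-point gradient (reference W1): Δ to W2 = (165, -45, -3.15), Δ to W3 = (55, -55, -1.51).
∂h/∂x = -0.01595, ∂h/∂y = +0.01150 (det = -6600).
h(145, 45) = 228.61 + (-0.01595)·(140) + (+0.01150)·(-135) = 228.61 -2.234 -1.553 = 224.824 m.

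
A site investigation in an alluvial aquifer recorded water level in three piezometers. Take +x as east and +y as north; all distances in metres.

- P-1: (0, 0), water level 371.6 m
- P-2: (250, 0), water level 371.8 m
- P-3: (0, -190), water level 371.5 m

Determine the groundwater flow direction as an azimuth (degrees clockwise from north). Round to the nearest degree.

∂h/∂x = (371.8 − 371.6) / (250 − 0) = +0.0008000
∂h/∂y = (371.5 − 371.6) / (-190 − 0) = +0.0005263
Flow direction (−∇h) has components (-0.0008000 E, -0.0005263 N).
Azimuth = atan2(E, N) = atan2(-0.0008000, -0.0005263) = 236.7° ≈ 237°.

237°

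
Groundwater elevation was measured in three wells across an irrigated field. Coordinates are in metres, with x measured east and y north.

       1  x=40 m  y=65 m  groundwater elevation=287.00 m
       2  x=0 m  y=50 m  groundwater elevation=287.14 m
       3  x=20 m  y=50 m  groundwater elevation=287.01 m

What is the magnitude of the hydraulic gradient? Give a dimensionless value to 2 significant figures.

Three-point gradient (reference 1): Δ to 2 = (-40, -15, +0.14), Δ to 3 = (-20, -15, +0.01).
∂h/∂x = -0.006500, ∂h/∂y = +0.008000 (det = 300).
|∇h| = √(-0.006500² + 0.008000²) = 0.01031

0.010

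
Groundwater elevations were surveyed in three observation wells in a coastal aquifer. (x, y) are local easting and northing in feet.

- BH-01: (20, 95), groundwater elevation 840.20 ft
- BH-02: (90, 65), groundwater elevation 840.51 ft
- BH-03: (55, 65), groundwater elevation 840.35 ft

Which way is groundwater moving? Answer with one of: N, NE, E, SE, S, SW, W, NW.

W

With h = a·x + b·y + c and BH-01 as origin, the differences give:
  70·a + (-30)·b = +0.31
  35·a + (-30)·b = +0.15
Eliminate b (×(-30) and ×(-30), subtract): -1050·a = -4.800 → a = ∂h/∂x = +0.004571
Back-substitute: b = ∂h/∂y = +0.0003333.
Flow = −∇h = (-0.004571 east, -0.0003333 north), which points west.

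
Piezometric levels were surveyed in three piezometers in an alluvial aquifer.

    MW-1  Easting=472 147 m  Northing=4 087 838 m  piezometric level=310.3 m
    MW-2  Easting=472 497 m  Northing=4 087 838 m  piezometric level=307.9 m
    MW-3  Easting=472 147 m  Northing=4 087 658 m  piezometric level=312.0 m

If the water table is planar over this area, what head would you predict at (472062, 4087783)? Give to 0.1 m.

∂h/∂x = (307.9 − 310.3) / (472497 − 472147) = -0.006857
∂h/∂y = (312.0 − 310.3) / (4087658 − 4087838) = -0.009444
h(472062, 4087783) = 310.3 + (-0.006857)·(-85) + (-0.009444)·(-55) = 310.3 +0.583 +0.519 = 311.402 m.

311.4 m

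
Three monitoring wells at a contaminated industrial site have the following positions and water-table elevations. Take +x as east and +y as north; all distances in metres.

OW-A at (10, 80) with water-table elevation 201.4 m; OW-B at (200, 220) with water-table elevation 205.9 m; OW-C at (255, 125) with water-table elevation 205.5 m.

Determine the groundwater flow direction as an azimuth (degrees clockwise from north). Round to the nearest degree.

229°

Three-point gradient (reference OW-A): Δ to OW-B = (190, 140, +4.5), Δ to OW-C = (245, 45, +4.1).
∂h/∂x = +0.01443, ∂h/∂y = +0.01256 (det = -25750).
Flow direction (−∇h) has components (-0.01443 E, -0.01256 N).
Azimuth = atan2(E, N) = atan2(-0.01443, -0.01256) = 229.0° ≈ 229°.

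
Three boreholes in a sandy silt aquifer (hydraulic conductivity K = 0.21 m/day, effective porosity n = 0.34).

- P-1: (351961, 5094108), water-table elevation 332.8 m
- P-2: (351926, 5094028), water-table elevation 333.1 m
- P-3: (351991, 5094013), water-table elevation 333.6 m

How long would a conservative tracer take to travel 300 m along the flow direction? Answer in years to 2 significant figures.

Differences from P-1: to P-2 (Δx, Δy, Δh) = (-35, -80, +0.3); to P-3 = (30, -95, +0.8).
Solve a·Δx + b·Δy = Δh: det = (-35)·(-95) − 30·(-80) = 5725.
∂h/∂x = [(+0.3)·(-95) − (+0.8)·(-80)] / 5725 = +0.006201
∂h/∂y = [(-35)·(+0.8) − 30·(+0.3)] / 5725 = -0.006463
|∇h| = √(0.006201² + -0.006463²) = 0.008957
Seepage velocity v = K·i/n = 0.21 × 0.008957 / 0.34 = 0.005532 m/day.
t = 300 / 0.005532 = 5.423e+04 days = 148 years.

150 years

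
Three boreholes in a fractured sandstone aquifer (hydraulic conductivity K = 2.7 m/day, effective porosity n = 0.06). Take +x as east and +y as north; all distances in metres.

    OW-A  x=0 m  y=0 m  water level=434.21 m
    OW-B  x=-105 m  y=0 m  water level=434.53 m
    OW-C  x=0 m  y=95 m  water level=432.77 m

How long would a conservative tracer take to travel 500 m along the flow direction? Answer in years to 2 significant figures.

∂h/∂x = (434.53 − 434.21) / (-105 − 0) = -0.003048
∂h/∂y = (432.77 − 434.21) / (95 − 0) = -0.01516
|∇h| = √(-0.003048² + -0.01516²) = 0.01546
Seepage velocity v = K·i/n = 2.7 × 0.01546 / 0.06 = 0.6957 m/day.
t = 500 / 0.6957 = 718.7 days = 1.97 years.

2.0 years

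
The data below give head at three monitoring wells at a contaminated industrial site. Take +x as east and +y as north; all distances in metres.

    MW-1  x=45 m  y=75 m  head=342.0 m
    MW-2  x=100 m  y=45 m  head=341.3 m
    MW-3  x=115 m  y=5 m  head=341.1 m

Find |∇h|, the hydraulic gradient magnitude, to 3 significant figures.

Differences from MW-1: to MW-2 (Δx, Δy, Δh) = (55, -30, -0.7); to MW-3 = (70, -70, -0.9).
Determinant of the coordinate differences = 55·(-70) − 70·(-30) = -1750.
∂h/∂x = [(-0.7)·(-70) − (-0.9)·(-30)] / -1750 = -0.01257
∂h/∂y = [55·(-0.9) − 70·(-0.7)] / -1750 = +0.0002857
|∇h| = √(-0.01257² + 0.0002857²) = 0.01257

0.0126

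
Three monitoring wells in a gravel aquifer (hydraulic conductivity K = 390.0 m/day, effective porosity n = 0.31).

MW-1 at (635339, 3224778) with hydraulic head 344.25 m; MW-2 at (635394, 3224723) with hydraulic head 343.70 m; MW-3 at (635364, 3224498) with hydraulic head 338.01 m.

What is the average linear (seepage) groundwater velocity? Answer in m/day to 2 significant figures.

34 m/day

With h = a·x + b·y + c and MW-1 as origin, the differences give:
  55·a + (-55)·b = -0.55
  25·a + (-280)·b = -6.24
Eliminate b (×(-280) and ×(-55), subtract): -14025·a = -189.200 → a = ∂h/∂x = +0.01349
Back-substitute: b = ∂h/∂y = +0.02349.
|∇h| = √(0.01349² + 0.02349²) = 0.02709
Seepage velocity v = K·i/n = 390.0 × 0.02709 / 0.31 = 34.08 m/day.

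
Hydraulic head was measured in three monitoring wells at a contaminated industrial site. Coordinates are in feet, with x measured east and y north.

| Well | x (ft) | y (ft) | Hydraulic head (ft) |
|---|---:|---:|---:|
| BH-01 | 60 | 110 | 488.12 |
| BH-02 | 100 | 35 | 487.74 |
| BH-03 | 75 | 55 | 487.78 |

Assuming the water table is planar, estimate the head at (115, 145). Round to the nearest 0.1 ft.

Taking BH-01 as reference: BH-02−BH-01 = (40, -75, -0.38); BH-03−BH-01 = (15, -55, -0.34).
Determinant of the coordinate differences = 40·(-55) − 15·(-75) = -1075.
∂h/∂x = [(-0.38)·(-55) − (-0.34)·(-75)] / -1075 = +0.004279
∂h/∂y = [40·(-0.34) − 15·(-0.38)] / -1075 = +0.007349
h(115, 145) = 488.12 + (+0.004279)·(55) + (+0.007349)·(35) = 488.12 +0.235 +0.257 = 488.613 ft.

488.6 ft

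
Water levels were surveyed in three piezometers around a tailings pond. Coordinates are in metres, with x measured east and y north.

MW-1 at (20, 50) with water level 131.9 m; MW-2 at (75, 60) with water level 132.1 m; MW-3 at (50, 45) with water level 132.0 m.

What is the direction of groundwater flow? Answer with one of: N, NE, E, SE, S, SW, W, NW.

Differences from MW-1: to MW-2 (Δx, Δy, Δh) = (55, 10, +0.2); to MW-3 = (30, -5, +0.1).
Solve a·Δx + b·Δy = Δh: det = 55·(-5) − 30·10 = -575.
∂h/∂x = [(+0.2)·(-5) − (+0.1)·10] / -575 = +0.003478
∂h/∂y = [55·(+0.1) − 30·(+0.2)] / -575 = +0.0008696
Flow = −∇h = (-0.003478 east, -0.0008696 north), which points west.

W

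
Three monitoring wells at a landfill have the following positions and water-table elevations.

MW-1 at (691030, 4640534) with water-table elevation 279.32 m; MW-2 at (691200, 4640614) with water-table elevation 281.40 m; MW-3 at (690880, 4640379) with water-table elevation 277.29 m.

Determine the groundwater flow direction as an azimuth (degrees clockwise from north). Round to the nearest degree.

Three-point gradient (reference MW-1): Δ to MW-2 = (170, 80, +2.08), Δ to MW-3 = (-150, -155, -2.03).
∂h/∂x = +0.01115, ∂h/∂y = +0.002307 (det = -14350).
Flow direction (−∇h) has components (-0.01115 E, -0.002307 N).
Azimuth = atan2(E, N) = atan2(-0.01115, -0.002307) = 258.3° ≈ 258°.

258°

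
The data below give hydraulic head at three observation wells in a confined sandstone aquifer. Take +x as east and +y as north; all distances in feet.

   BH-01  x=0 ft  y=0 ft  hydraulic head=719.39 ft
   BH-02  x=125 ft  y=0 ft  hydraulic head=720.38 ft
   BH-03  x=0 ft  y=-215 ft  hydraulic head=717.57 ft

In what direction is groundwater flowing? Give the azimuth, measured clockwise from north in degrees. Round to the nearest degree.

223°

∂h/∂x = (720.38 − 719.39) / (125 − 0) = +0.007920
∂h/∂y = (717.57 − 719.39) / (-215 − 0) = +0.008465
Flow direction (−∇h) has components (-0.007920 E, -0.008465 N).
Azimuth = atan2(E, N) = atan2(-0.007920, -0.008465) = 223.1° ≈ 223°.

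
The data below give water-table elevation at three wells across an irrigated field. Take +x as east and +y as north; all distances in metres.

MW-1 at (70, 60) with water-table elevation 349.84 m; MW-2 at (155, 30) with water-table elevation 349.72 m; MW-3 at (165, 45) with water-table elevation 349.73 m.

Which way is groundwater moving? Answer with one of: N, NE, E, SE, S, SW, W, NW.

SE

Taking MW-1 as reference: MW-2−MW-1 = (85, -30, -0.12); MW-3−MW-1 = (95, -15, -0.11).
Determinant of the coordinate differences = 85·(-15) − 95·(-30) = 1575.
∂h/∂x = [(-0.12)·(-15) − (-0.11)·(-30)] / 1575 = -0.0009524
∂h/∂y = [85·(-0.11) − 95·(-0.12)] / 1575 = +0.001302
Flow = −∇h = (+0.0009524 east, -0.001302 north), which points southeast.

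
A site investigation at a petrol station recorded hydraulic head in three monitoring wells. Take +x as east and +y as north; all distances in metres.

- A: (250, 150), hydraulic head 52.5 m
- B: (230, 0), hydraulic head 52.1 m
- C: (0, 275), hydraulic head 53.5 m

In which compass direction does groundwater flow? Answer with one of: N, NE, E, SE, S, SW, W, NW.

SE

With h = a·x + b·y + c and A as origin, the differences give:
  (-20)·a + (-150)·b = -0.4
  (-250)·a + 125·b = +1.0
Eliminate b (×125 and ×(-150), subtract): -40000·a = 100.00 → a = ∂h/∂x = -0.002500
Back-substitute: b = ∂h/∂y = +0.003000.
Flow = −∇h = (+0.002500 east, -0.003000 north), which points southeast.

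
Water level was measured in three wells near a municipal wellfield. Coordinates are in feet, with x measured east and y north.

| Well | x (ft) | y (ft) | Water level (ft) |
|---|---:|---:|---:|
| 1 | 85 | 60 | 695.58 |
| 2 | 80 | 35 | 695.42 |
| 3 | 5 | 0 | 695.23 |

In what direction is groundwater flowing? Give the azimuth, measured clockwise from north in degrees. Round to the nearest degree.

176°

Taking 1 as reference: 2−1 = (-5, -25, -0.16); 3−1 = (-80, -60, -0.35).
Determinant of the coordinate differences = (-5)·(-60) − (-80)·(-25) = -1700.
∂h/∂x = [(-0.16)·(-60) − (-0.35)·(-25)] / -1700 = -0.0005000
∂h/∂y = [(-5)·(-0.35) − (-80)·(-0.16)] / -1700 = +0.006500
Flow direction (−∇h) has components (+0.0005000 E, -0.006500 N).
Azimuth = atan2(E, N) = atan2(+0.0005000, -0.006500) = 175.6° ≈ 176°.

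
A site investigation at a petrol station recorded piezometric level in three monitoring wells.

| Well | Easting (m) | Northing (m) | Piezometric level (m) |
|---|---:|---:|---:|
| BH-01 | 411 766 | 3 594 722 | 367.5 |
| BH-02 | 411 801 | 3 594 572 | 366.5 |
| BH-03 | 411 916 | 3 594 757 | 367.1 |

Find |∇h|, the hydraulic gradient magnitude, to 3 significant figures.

0.00699

Taking BH-01 as reference: BH-02−BH-01 = (35, -150, -1.0); BH-03−BH-01 = (150, 35, -0.4).
Solve a·Δx + b·Δy = Δh: det = 35·35 − 150·(-150) = 23725.
∂h/∂x = [(-1.0)·35 − (-0.4)·(-150)] / 23725 = -0.004004
∂h/∂y = [35·(-0.4) − 150·(-1.0)] / 23725 = +0.005732
|∇h| = √(-0.004004² + 0.005732²) = 0.006992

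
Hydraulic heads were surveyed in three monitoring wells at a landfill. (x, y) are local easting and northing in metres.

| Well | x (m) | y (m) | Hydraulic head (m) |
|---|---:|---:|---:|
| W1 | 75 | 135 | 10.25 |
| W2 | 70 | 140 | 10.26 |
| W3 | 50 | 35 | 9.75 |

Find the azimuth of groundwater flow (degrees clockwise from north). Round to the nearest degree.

209°

Differences from W1: to W2 (Δx, Δy, Δh) = (-5, 5, +0.01); to W3 = (-25, -100, -0.50).
Solve a·Δx + b·Δy = Δh: det = (-5)·(-100) − (-25)·5 = 625.
∂h/∂x = [(+0.01)·(-100) − (-0.50)·5] / 625 = +0.002400
∂h/∂y = [(-5)·(-0.50) − (-25)·(+0.01)] / 625 = +0.004400
Flow direction (−∇h) has components (-0.002400 E, -0.004400 N).
Azimuth = atan2(E, N) = atan2(-0.002400, -0.004400) = 208.6° ≈ 209°.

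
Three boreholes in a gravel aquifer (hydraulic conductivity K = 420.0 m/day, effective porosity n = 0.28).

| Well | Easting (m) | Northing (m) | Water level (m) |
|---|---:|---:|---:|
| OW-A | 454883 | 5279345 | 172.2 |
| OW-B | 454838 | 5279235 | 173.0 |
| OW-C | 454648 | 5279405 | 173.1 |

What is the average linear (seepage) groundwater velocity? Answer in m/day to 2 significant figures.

Differences from OW-A: to OW-B (Δx, Δy, Δh) = (-45, -110, +0.8); to OW-C = (-235, 60, +0.9).
Determinant of the coordinate differences = (-45)·60 − (-235)·(-110) = -28550.
∂h/∂x = [(+0.8)·60 − (+0.9)·(-110)] / -28550 = -0.005149
∂h/∂y = [(-45)·(+0.9) − (-235)·(+0.8)] / -28550 = -0.005166
|∇h| = √(-0.005149² + -0.005166²) = 0.007294
Seepage velocity v = K·i/n = 420.0 × 0.007294 / 0.28 = 10.94 m/day.

11 m/day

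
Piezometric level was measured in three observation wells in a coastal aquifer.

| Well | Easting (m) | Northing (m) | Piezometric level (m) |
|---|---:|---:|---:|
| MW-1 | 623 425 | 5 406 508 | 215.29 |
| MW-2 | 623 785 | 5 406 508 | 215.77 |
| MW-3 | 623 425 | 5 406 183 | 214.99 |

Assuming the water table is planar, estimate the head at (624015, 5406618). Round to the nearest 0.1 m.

216.2 m

∂h/∂x = (215.77 − 215.29) / (623785 − 623425) = +0.001333
∂h/∂y = (214.99 − 215.29) / (5406183 − 5406508) = +0.0009231
h(624015, 5406618) = 215.29 + (+0.001333)·(590) + (+0.0009231)·(110) = 215.29 +0.787 +0.102 = 216.178 m.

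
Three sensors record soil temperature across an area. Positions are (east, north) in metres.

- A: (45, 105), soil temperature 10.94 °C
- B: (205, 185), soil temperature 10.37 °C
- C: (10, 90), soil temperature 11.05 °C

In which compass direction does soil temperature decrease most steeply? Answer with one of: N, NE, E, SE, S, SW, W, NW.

N

Taking A as reference: B−A = (160, 80, -0.57); C−A = (-35, -15, +0.11).
Solve a·Δx + b·Δy = ΔT: det = 160·(-15) − (-35)·80 = 400.
∂T/∂x = [(-0.57)·(-15) − (+0.11)·80] / 400 = -0.0006250
∂T/∂y = [160·(+0.11) − (-35)·(-0.57)] / 400 = -0.005875
Steepest decrease is along −∇f = (+0.0006250 E, +0.005875 N) → north.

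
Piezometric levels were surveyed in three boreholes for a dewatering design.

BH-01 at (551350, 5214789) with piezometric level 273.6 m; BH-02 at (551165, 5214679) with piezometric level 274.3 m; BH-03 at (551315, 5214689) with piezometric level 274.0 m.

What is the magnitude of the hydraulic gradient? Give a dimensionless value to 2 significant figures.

With h = a·x + b·y + c and BH-01 as origin, the differences give:
  (-185)·a + (-110)·b = +0.7
  (-35)·a + (-100)·b = +0.4
Eliminate b (×(-100) and ×(-110), subtract): 14650·a = -26.00 → a = ∂h/∂x = -0.001775
Back-substitute: b = ∂h/∂y = -0.003379.
|∇h| = √(-0.001775² + -0.003379²) = 0.003817

0.0038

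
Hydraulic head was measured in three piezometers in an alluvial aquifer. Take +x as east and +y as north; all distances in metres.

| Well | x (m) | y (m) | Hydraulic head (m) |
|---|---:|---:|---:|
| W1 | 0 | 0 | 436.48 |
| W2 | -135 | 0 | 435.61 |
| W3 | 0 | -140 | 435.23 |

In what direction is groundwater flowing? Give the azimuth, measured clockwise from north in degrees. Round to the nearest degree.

∂h/∂x = (435.61 − 436.48) / (-135 − 0) = +0.006444
∂h/∂y = (435.23 − 436.48) / (-140 − 0) = +0.008929
Flow direction (−∇h) has components (-0.006444 E, -0.008929 N).
Azimuth = atan2(E, N) = atan2(-0.006444, -0.008929) = 215.8° ≈ 216°.

216°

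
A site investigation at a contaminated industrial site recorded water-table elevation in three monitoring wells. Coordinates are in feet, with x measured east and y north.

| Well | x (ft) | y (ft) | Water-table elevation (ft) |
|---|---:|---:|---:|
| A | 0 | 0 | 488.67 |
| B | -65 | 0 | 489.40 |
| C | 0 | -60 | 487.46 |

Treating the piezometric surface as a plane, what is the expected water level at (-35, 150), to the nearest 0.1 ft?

492.1 ft

∂h/∂x = (489.40 − 488.67) / (-65 − 0) = -0.01123
∂h/∂y = (487.46 − 488.67) / (-60 − 0) = +0.02017
h(-35, 150) = 488.67 + (-0.01123)·(-35) + (+0.02017)·(150) = 488.67 +0.393 +3.025 = 492.088 ft.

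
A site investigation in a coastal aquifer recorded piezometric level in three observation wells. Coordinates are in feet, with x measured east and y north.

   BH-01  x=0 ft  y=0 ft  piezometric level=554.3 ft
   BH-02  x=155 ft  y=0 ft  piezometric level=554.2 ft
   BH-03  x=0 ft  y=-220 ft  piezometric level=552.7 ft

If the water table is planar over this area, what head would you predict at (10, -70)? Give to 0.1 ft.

∂h/∂x = (554.2 − 554.3) / (155 − 0) = -0.0006452
∂h/∂y = (552.7 − 554.3) / (-220 − 0) = +0.007273
h(10, -70) = 554.3 + (-0.0006452)·(10) + (+0.007273)·(-70) = 554.3 -0.006 -0.509 = 553.784 ft.

553.8 ft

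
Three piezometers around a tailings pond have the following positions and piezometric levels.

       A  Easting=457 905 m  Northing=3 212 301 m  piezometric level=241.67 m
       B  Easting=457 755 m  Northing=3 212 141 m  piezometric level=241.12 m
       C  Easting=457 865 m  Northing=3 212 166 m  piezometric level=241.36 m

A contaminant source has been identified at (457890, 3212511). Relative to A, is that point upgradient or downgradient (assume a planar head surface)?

With h = a·x + b·y + c and A as origin, the differences give:
  (-150)·a + (-160)·b = -0.55
  (-40)·a + (-135)·b = -0.31
Eliminate b (×(-135) and ×(-160), subtract): 13850·a = 24.650 → a = ∂h/∂x = +0.001780
Back-substitute: b = ∂h/∂y = +0.001769.
Head at (457890, 3212511) = 241.67 + (+0.001780)·(-15) + (+0.001769)·(210) = 242.01 m.
That is higher than the 241.67 m at A, so the point is upgradient.

upgradient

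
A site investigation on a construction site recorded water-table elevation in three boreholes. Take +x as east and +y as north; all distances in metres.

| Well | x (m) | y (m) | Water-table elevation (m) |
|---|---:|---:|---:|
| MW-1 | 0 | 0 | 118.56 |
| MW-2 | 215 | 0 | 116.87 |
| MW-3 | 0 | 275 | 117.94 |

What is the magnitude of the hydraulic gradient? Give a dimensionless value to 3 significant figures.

∂h/∂x = (116.87 − 118.56) / (215 − 0) = -0.007860
∂h/∂y = (117.94 − 118.56) / (275 − 0) = -0.002255
|∇h| = √(-0.007860² + -0.002255²) = 0.008177

0.00818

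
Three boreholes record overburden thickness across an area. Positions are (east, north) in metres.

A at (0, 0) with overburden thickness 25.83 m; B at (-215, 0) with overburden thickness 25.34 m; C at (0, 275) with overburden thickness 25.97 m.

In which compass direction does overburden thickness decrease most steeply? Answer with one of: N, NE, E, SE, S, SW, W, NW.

∂d/∂x = (25.34 − 25.83) / (-215 − 0) = +0.002279
∂d/∂y = (25.97 − 25.83) / (275 − 0) = +0.0005091
Steepest decrease is along −∇f = (-0.002279 E, -0.0005091 N) → west.

W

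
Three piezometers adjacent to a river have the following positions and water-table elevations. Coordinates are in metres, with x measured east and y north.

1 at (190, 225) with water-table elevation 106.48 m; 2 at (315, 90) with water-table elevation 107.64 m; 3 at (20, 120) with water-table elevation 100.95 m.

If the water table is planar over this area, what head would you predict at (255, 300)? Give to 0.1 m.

109.1 m

With h = a·x + b·y + c and 1 as origin, the differences give:
  125·a + (-135)·b = +1.16
  (-170)·a + (-105)·b = -5.53
Eliminate b (×(-105) and ×(-135), subtract): -36075·a = -868.350 → a = ∂h/∂x = +0.02407
Back-substitute: b = ∂h/∂y = +0.01370.
h(255, 300) = 106.48 + (+0.02407)·(65) + (+0.01370)·(75) = 106.48 +1.565 +1.027 = 109.072 m.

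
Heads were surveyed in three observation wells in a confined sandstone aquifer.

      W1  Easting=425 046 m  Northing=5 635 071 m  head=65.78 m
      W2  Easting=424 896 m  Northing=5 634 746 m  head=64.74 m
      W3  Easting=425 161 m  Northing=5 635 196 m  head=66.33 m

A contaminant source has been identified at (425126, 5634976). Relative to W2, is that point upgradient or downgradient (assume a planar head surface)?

Differences from W1: to W2 (Δx, Δy, Δh) = (-150, -325, -1.04); to W3 = (115, 125, +0.55).
Solve a·Δx + b·Δy = Δh: det = (-150)·125 − 115·(-325) = 18625.
∂h/∂x = [(-1.04)·125 − (+0.55)·(-325)] / 18625 = +0.002617
∂h/∂y = [(-150)·(+0.55) − 115·(-1.04)] / 18625 = +0.001992
Head at (425126, 5634976) = 65.78 + (+0.002617)·(80) + (+0.001992)·(-95) = 65.80 m.
That is higher than the 64.74 m at W2, so the point is upgradient.

upgradient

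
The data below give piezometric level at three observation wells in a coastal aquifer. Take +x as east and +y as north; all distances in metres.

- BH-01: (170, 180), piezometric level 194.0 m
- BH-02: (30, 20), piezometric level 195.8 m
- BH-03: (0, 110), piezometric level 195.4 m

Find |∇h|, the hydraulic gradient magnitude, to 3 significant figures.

0.00847

Differences from BH-01: to BH-02 (Δx, Δy, Δh) = (-140, -160, +1.8); to BH-03 = (-170, -70, +1.4).
Determinant of the coordinate differences = (-140)·(-70) − (-170)·(-160) = -17400.
∂h/∂x = [(+1.8)·(-70) − (+1.4)·(-160)] / -17400 = -0.005632
∂h/∂y = [(-140)·(+1.4) − (-170)·(+1.8)] / -17400 = -0.006322
|∇h| = √(-0.005632² + -0.006322²) = 0.008467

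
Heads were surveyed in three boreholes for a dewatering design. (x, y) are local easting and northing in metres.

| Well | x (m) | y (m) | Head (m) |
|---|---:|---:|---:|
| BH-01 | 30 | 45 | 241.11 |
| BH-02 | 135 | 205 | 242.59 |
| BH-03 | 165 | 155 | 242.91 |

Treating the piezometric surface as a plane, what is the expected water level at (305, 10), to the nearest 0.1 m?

Differences from BH-01: to BH-02 (Δx, Δy, Δh) = (105, 160, +1.48); to BH-03 = (135, 110, +1.80).
Solve a·Δx + b·Δy = Δh: det = 105·110 − 135·160 = -10050.
∂h/∂x = [(+1.48)·110 − (+1.80)·160] / -10050 = +0.01246
∂h/∂y = [105·(+1.80) − 135·(+1.48)] / -10050 = +0.001075
h(305, 10) = 241.11 + (+0.01246)·(275) + (+0.001075)·(-35) = 241.11 +3.426 -0.038 = 244.498 m.

244.5 m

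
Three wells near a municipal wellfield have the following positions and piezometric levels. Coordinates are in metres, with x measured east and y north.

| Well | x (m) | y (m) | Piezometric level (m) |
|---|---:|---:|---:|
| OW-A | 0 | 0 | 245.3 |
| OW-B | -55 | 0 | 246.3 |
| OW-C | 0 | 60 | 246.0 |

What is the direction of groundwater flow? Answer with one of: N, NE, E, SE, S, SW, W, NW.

SE

∂h/∂x = (246.3 − 245.3) / (-55 − 0) = -0.01818
∂h/∂y = (246.0 − 245.3) / (60 − 0) = +0.01167
Flow = −∇h = (+0.01818 east, -0.01167 north), which points southeast.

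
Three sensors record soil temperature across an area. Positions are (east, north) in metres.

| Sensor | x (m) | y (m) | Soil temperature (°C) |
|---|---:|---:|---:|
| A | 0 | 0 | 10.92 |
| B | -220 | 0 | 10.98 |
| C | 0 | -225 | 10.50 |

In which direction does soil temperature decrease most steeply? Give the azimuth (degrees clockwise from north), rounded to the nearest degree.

172°

∂T/∂x = (10.98 − 10.92) / (-220 − 0) = -0.0002727
∂T/∂y = (10.50 − 10.92) / (-225 − 0) = +0.001867
Steepest decrease is along −∇f: components (+0.0002727 E, -0.001867 N).
Azimuth = atan2(+0.0002727, -0.001867) = 171.7° ≈ 172°.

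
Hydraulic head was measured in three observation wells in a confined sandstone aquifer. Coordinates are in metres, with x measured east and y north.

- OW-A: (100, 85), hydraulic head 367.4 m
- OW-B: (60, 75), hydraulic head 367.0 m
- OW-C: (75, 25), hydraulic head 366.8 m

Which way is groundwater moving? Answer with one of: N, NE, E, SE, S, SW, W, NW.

SW

With h = a·x + b·y + c and OW-A as origin, the differences give:
  (-40)·a + (-10)·b = -0.4
  (-25)·a + (-60)·b = -0.6
Eliminate b (×(-60) and ×(-10), subtract): 2150·a = 18.00 → a = ∂h/∂x = +0.008372
Back-substitute: b = ∂h/∂y = +0.006512.
Flow = −∇h = (-0.008372 east, -0.006512 north), which points southwest.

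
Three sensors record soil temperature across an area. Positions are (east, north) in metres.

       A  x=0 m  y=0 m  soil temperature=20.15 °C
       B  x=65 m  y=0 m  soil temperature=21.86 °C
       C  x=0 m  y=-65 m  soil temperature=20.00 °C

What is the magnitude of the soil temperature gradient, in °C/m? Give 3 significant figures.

∂T/∂x = (21.86 − 20.15) / (65 − 0) = +0.02631
∂T/∂y = (20.00 − 20.15) / (-65 − 0) = +0.002308
|∇f| = √(0.02631² + 0.002308²) = 0.02641 °C/m

0.0264 °C/m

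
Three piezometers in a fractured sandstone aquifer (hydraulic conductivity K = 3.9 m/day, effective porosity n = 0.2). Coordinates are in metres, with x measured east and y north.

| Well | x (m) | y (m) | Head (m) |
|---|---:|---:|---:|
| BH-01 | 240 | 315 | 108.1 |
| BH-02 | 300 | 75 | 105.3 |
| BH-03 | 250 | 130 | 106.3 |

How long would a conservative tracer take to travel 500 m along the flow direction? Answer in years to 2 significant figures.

5.2 years

With h = a·x + b·y + c and BH-01 as origin, the differences give:
  60·a + (-240)·b = -2.8
  10·a + (-185)·b = -1.8
Eliminate b (×(-185) and ×(-240), subtract): -8700·a = 86.00 → a = ∂h/∂x = -0.009885
Back-substitute: b = ∂h/∂y = +0.009195.
|∇h| = √(-0.009885² + 0.009195²) = 0.0135
Seepage velocity v = K·i/n = 3.9 × 0.0135 / 0.2 = 0.2632 m/day.
t = 500 / 0.2632 = 1900 days = 5.2 years.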